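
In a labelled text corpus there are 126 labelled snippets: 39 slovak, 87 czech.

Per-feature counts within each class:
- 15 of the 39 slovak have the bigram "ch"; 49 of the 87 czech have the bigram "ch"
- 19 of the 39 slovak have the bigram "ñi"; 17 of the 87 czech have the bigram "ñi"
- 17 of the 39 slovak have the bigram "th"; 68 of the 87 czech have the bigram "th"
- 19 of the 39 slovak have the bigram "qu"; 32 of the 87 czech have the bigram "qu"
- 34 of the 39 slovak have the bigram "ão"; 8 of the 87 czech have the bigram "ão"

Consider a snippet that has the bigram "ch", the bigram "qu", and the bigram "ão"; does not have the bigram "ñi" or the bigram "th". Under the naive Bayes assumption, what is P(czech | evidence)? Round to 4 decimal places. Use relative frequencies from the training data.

slovak: (39/126) × (15/39) × (20/39) × (22/39) × (19/39) × (34/39) ≈ 0.0146267
czech: (87/126) × (49/87) × (70/87) × (19/87) × (32/87) × (8/87) ≈ 0.00231121
P(czech | x) = 0.00231121 / 0.01693791 ≈ 0.1365

0.1365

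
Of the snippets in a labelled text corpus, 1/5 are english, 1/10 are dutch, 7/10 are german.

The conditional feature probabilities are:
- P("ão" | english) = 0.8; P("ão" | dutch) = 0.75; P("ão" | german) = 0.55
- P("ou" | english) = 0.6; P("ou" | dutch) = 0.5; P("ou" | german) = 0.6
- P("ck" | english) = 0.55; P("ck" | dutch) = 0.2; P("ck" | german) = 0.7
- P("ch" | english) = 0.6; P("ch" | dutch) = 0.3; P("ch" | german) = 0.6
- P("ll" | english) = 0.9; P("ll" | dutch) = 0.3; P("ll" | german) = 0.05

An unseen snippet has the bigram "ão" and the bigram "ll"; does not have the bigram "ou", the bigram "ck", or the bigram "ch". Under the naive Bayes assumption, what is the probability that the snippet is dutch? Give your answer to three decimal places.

english: 0.2 × 0.8 × (1−0.6) × (1−0.55) × (1−0.6) × 0.9 = 0.010368
dutch: 0.1 × 0.75 × (1−0.5) × (1−0.2) × (1−0.3) × 0.3 = 0.0063
german: 0.7 × 0.55 × (1−0.6) × (1−0.7) × (1−0.6) × 0.05 = 0.000924
P(dutch | x) = 0.0063 / 0.017592 ≈ 0.358

0.358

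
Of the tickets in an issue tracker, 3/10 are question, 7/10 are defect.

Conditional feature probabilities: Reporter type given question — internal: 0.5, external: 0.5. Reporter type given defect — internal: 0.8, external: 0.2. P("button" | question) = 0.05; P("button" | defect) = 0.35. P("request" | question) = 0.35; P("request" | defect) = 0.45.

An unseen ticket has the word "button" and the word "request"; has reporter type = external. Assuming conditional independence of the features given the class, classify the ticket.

defect

question: 0.3 × 0.5 × 0.05 × 0.35 = 0.002625
defect: 0.7 × 0.2 × 0.35 × 0.45 = 0.02205
Highest score → defect.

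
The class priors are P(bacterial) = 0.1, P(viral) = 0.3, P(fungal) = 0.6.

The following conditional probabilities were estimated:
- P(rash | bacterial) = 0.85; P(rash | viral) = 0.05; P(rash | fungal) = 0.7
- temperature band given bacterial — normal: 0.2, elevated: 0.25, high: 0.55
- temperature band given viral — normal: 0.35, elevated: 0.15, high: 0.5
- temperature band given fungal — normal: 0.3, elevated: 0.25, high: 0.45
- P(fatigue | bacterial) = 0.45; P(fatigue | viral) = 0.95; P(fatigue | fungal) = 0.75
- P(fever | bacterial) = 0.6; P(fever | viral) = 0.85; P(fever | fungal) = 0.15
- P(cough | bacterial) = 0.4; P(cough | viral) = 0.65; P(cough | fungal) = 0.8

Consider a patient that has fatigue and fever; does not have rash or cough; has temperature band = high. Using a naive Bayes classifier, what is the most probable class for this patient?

bacterial: 0.1 × (1−0.85) × 0.55 × 0.45 × 0.6 × (1−0.4) = 0.0013365
viral: 0.3 × (1−0.05) × 0.5 × 0.95 × 0.85 × (1−0.65) = 0.0402740625
fungal: 0.6 × (1−0.7) × 0.45 × 0.75 × 0.15 × (1−0.8) = 0.0018225
Highest score → viral.

viral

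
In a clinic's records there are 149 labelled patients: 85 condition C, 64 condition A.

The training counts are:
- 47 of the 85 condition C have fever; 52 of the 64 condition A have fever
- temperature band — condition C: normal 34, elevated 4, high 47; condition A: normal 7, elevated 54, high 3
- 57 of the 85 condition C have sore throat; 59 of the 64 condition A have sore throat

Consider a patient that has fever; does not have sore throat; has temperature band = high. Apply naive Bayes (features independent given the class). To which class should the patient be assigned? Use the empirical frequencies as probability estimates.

condition C: (85/149) × (47/85) × (47/85) × (28/85) ≈ 0.0574552
condition A: (64/149) × (52/64) × (3/64) × (5/64) ≈ 0.00127805
Highest score → condition C.

condition C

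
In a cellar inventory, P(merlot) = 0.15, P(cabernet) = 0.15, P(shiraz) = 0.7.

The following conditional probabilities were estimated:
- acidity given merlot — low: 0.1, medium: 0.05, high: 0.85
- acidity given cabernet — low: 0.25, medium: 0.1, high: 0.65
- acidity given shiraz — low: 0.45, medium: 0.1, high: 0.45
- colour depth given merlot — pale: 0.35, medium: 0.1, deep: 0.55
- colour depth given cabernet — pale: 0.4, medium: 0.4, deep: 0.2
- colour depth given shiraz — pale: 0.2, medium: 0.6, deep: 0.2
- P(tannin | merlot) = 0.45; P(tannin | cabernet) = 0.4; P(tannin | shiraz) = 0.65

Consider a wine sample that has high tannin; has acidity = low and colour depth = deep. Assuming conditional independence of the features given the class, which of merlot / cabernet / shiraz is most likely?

shiraz

merlot: 0.15 × 0.1 × 0.55 × 0.45 = 0.0037125
cabernet: 0.15 × 0.25 × 0.2 × 0.4 = 0.003
shiraz: 0.7 × 0.45 × 0.2 × 0.65 = 0.04095
Highest score → shiraz.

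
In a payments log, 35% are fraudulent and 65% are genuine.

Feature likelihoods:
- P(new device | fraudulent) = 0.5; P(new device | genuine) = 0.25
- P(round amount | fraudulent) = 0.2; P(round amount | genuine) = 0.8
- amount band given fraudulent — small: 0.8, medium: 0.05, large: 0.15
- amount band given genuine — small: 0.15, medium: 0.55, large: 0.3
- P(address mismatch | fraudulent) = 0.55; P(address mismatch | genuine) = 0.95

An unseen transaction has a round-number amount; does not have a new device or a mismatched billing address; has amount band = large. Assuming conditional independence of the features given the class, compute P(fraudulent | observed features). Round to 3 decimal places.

0.288

fraudulent: 0.35 × (1−0.5) × 0.2 × 0.15 × (1−0.55) = 0.0023625
genuine: 0.65 × (1−0.25) × 0.8 × 0.3 × (1−0.95) = 0.00585
P(fraudulent | x) = 0.0023625 / 0.0082125 ≈ 0.288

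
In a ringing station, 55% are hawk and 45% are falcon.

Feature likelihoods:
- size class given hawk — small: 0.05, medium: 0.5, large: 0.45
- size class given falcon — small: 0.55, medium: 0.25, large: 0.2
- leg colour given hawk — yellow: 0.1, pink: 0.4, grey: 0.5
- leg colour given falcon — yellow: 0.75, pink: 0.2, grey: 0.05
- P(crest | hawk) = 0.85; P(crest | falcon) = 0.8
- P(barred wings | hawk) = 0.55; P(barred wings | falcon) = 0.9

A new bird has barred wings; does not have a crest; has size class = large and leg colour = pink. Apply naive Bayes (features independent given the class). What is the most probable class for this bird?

hawk

hawk: 0.55 × 0.45 × 0.4 × (1−0.85) × 0.55 = 0.0081675
falcon: 0.45 × 0.2 × 0.2 × (1−0.8) × 0.9 = 0.00324
Highest score → hawk.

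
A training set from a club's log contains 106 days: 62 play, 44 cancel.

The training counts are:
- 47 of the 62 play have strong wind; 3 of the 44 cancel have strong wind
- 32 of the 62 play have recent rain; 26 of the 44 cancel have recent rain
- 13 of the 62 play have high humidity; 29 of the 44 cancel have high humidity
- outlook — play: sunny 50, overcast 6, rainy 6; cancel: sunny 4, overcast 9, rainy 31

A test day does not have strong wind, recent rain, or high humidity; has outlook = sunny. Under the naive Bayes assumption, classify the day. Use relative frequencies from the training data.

play

play: (62/106) × (15/62) × (30/62) × (49/62) × (50/62) ≈ 0.0436413
cancel: (44/106) × (41/44) × (18/44) × (15/44) × (4/44) ≈ 0.00490392
Highest score → play.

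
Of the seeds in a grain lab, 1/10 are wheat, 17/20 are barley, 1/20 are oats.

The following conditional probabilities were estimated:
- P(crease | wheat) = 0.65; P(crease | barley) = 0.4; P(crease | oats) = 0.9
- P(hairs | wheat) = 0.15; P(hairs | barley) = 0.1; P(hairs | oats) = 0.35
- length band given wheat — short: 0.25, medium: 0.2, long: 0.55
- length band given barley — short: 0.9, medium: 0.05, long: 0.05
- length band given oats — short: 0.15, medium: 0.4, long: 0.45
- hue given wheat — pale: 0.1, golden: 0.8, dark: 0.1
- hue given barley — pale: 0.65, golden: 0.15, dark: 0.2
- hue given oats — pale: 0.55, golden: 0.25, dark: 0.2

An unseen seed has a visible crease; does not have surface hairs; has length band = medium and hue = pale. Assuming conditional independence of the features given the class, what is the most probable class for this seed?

wheat: 0.1 × 0.65 × (1−0.15) × 0.2 × 0.1 = 0.001105
barley: 0.85 × 0.4 × (1−0.1) × 0.05 × 0.65 = 0.009945
oats: 0.05 × 0.9 × (1−0.35) × 0.4 × 0.55 = 0.006435
Highest score → barley.

barley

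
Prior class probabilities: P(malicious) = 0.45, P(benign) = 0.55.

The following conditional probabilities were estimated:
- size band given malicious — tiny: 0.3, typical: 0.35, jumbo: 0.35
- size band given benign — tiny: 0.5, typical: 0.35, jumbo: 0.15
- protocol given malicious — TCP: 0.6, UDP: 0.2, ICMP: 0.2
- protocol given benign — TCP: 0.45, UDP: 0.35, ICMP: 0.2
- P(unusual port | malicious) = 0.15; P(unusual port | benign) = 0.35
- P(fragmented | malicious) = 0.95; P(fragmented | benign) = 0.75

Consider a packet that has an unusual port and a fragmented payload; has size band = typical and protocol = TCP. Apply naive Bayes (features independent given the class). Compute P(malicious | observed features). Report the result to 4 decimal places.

malicious: 0.45 × 0.35 × 0.6 × 0.15 × 0.95 = 0.01346625
benign: 0.55 × 0.35 × 0.45 × 0.35 × 0.75 = 0.0227390625
P(malicious | x) = 0.01346625 / 0.0362053125 ≈ 0.3719

0.3719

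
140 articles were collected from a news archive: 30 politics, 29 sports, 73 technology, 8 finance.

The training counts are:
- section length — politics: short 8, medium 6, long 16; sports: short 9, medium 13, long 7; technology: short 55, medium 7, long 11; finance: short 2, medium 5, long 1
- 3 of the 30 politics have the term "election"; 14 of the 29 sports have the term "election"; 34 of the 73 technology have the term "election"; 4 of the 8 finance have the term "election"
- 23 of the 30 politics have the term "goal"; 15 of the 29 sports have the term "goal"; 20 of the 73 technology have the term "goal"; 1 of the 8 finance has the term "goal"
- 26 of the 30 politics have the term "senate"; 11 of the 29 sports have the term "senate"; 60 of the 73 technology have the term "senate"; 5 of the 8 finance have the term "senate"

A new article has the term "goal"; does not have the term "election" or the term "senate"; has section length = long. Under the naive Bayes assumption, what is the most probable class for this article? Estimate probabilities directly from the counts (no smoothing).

politics: (30/140) × (16/30) × (27/30) × (23/30) × (4/30) ≈ 0.0105143
sports: (29/140) × (7/29) × (15/29) × (15/29) × (18/29) ≈ 0.00830292
technology: (73/140) × (11/73) × (39/73) × (20/73) × (13/73) ≈ 0.00204802
finance: (8/140) × (1/8) × (4/8) × (1/8) × (3/8) ≈ 0.000167411
Highest score → politics.

politics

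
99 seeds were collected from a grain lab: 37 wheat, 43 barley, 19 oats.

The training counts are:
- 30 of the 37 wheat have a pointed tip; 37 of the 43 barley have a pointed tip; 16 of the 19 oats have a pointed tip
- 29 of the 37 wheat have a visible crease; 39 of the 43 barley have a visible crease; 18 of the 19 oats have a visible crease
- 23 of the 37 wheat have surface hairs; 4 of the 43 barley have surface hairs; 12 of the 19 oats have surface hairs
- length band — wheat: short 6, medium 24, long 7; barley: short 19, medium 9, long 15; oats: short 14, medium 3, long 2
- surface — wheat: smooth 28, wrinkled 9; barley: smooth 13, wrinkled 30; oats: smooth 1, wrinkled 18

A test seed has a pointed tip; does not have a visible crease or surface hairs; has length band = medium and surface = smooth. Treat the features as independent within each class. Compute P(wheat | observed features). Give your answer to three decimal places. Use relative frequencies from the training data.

wheat: (37/99) × (30/37) × (8/37) × (14/37) × (24/37) × (28/37) ≈ 0.0121693
barley: (43/99) × (37/43) × (4/43) × (39/43) × (9/43) × (13/43) ≈ 0.00199528
oats: (19/99) × (16/19) × (1/19) × (7/19) × (3/19) × (1/19) ≈ 0.0000260429
P(wheat | x) = 0.0121693 / 0.0141906229 ≈ 0.858

0.858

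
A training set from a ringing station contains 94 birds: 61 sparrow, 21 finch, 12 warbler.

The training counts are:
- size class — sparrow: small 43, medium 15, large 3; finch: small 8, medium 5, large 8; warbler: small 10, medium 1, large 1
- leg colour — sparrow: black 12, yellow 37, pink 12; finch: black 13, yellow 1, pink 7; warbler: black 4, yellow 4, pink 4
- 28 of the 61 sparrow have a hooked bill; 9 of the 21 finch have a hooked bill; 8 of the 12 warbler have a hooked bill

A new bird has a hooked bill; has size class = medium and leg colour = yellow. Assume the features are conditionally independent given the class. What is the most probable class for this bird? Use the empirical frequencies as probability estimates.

sparrow

sparrow: (61/94) × (15/61) × (37/61) × (28/61) ≈ 0.0444287
finch: (21/94) × (5/21) × (1/21) × (9/21) ≈ 0.00108554
warbler: (12/94) × (1/12) × (4/12) × (8/12) ≈ 0.00236407
Highest score → sparrow.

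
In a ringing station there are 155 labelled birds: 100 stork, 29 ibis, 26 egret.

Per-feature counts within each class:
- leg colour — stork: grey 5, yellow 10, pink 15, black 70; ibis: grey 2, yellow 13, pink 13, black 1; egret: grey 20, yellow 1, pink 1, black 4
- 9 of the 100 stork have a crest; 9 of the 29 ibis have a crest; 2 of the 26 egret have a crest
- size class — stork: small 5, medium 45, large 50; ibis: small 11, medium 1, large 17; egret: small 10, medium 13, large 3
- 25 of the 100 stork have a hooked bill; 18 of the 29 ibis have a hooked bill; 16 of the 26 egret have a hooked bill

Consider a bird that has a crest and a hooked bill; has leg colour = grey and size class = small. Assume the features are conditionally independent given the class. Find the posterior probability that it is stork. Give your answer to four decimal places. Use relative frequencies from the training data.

0.0109

stork: (100/155) × (5/100) × (9/100) × (5/100) × (25/100) ≈ 0.0000362903
ibis: (29/155) × (2/29) × (9/29) × (11/29) × (18/29) ≈ 0.000942784
egret: (26/155) × (20/26) × (2/26) × (10/26) × (16/26) ≈ 0.00234924
P(stork | x) = 0.0000362903 / 0.0033283143 ≈ 0.0109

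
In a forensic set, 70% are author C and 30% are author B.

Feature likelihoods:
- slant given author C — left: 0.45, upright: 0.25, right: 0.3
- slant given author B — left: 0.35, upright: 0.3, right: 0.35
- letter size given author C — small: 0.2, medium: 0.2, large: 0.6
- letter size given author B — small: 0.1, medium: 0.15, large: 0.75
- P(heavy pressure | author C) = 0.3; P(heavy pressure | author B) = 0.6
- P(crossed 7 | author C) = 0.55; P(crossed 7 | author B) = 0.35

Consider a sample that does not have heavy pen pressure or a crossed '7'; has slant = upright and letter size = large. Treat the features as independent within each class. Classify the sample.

author C: 0.7 × 0.25 × 0.6 × (1−0.3) × (1−0.55) = 0.033075
author B: 0.3 × 0.3 × 0.75 × (1−0.6) × (1−0.35) = 0.01755
Highest score → author C.

author C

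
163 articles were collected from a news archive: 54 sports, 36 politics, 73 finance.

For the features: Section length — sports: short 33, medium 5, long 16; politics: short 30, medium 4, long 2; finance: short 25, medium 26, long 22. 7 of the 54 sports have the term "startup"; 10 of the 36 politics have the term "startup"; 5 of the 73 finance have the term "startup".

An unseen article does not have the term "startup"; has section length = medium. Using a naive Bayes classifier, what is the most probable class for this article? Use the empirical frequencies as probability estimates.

sports: (54/163) × (5/54) × (47/54) ≈ 0.0266985
politics: (36/163) × (4/36) × (26/36) ≈ 0.0177232
finance: (73/163) × (26/73) × (68/73) ≈ 0.148584
Highest score → finance.

finance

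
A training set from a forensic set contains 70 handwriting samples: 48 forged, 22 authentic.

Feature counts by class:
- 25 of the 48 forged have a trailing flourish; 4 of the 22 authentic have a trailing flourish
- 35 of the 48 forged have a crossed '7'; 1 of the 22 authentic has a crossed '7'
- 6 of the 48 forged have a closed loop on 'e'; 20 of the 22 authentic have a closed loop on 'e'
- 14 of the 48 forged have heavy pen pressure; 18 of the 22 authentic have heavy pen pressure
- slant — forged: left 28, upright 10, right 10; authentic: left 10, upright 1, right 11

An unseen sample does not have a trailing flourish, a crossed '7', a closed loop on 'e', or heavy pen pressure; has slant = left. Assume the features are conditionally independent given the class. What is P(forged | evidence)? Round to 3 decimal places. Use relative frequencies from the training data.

forged: (48/70) × (23/48) × (13/48) × (42/48) × (34/48) × (28/48) ≈ 0.0321732
authentic: (22/70) × (18/22) × (21/22) × (2/22) × (4/22) × (10/22) ≈ 0.00184414
P(forged | x) = 0.0321732 / 0.03401734 ≈ 0.946

0.946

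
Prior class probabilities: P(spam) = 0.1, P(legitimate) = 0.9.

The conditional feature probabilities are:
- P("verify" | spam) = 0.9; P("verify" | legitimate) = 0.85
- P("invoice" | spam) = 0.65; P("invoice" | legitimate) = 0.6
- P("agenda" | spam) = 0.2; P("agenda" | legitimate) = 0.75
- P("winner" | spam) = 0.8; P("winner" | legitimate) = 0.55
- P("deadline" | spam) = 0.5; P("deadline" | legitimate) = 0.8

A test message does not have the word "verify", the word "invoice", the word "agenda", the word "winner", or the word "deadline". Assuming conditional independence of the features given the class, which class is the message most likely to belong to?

spam: 0.1 × (1−0.9) × (1−0.65) × (1−0.2) × (1−0.8) × (1−0.5) = 0.00028
legitimate: 0.9 × (1−0.85) × (1−0.6) × (1−0.75) × (1−0.55) × (1−0.8) = 0.001215
Highest score → legitimate.

legitimate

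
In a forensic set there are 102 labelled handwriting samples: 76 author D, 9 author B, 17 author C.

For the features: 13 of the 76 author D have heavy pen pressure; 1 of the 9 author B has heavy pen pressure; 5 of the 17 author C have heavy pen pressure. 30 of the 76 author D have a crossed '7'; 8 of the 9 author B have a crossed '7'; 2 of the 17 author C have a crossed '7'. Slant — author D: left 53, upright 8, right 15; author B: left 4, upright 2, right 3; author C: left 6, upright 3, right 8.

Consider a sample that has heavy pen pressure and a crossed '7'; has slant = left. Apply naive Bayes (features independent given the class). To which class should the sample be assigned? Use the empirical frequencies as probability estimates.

author D

author D: (76/102) × (13/76) × (30/76) × (53/76) ≈ 0.0350843
author B: (9/102) × (1/9) × (8/9) × (4/9) ≈ 0.00387315
author C: (17/102) × (5/17) × (2/17) × (6/17) ≈ 0.00203542
Highest score → author D.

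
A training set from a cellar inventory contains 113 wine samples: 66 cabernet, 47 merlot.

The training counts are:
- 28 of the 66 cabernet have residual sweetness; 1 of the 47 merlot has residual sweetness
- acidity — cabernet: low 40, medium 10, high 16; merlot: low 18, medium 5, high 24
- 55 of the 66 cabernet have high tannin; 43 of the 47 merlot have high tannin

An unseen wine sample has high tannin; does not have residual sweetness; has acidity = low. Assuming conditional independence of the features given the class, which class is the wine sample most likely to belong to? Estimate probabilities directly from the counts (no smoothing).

cabernet: (66/113) × (38/66) × (40/66) × (55/66) ≈ 0.16984
merlot: (47/113) × (46/47) × (18/47) × (43/47) ≈ 0.142635
Highest score → cabernet.

cabernet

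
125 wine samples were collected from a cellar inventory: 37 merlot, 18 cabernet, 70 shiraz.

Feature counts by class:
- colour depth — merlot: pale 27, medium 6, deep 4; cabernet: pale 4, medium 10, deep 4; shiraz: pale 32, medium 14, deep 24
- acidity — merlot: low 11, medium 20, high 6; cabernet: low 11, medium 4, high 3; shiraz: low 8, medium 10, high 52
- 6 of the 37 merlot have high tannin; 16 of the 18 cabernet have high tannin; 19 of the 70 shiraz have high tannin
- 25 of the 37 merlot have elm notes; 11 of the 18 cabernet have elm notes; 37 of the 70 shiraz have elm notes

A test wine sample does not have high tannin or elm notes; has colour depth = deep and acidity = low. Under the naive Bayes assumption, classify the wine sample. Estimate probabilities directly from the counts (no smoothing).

shiraz

merlot: (37/125) × (4/37) × (11/37) × (31/37) × (12/37) ≈ 0.00258512
cabernet: (18/125) × (4/18) × (11/18) × (2/18) × (7/18) ≈ 0.000844993
shiraz: (70/125) × (24/70) × (8/70) × (51/70) × (33/70) ≈ 0.0075367
Highest score → shiraz.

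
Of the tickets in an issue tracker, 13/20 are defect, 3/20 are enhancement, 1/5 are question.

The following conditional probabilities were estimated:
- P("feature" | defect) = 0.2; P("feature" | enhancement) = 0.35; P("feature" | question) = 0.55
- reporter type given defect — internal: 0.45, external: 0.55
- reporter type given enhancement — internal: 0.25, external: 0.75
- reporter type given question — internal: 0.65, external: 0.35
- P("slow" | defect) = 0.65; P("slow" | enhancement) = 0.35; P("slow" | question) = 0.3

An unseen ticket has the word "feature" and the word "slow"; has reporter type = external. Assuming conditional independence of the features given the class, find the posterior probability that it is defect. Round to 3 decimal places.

0.647

defect: 0.65 × 0.2 × 0.55 × 0.65 = 0.046475
enhancement: 0.15 × 0.35 × 0.75 × 0.35 = 0.01378125
question: 0.2 × 0.55 × 0.35 × 0.3 = 0.01155
P(defect | x) = 0.046475 / 0.07180625 ≈ 0.647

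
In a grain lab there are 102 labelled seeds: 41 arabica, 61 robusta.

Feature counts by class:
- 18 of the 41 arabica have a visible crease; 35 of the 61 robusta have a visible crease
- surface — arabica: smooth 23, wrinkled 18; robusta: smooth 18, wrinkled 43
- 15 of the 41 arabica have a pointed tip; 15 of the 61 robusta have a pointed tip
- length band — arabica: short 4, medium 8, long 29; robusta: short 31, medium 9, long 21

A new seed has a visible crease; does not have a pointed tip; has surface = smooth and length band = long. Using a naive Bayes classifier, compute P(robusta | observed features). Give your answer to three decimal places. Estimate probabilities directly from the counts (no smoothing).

arabica: (41/102) × (18/41) × (23/41) × (26/41) × (29/41) ≈ 0.0444038
robusta: (61/102) × (35/61) × (18/61) × (46/61) × (21/61) ≈ 0.0262862
P(robusta | x) = 0.0262862 / 0.07069 ≈ 0.372

0.372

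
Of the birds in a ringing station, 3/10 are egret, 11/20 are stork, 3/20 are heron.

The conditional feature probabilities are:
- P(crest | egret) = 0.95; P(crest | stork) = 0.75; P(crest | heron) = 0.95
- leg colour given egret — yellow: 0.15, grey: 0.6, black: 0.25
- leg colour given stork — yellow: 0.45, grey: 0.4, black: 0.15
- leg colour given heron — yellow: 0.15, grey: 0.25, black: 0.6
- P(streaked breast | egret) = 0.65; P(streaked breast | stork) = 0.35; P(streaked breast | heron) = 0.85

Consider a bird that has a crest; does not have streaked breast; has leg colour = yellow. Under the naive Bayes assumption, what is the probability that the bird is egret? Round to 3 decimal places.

egret: 0.3 × 0.95 × 0.15 × (1−0.65) = 0.0149625
stork: 0.55 × 0.75 × 0.45 × (1−0.35) = 0.12065625
heron: 0.15 × 0.95 × 0.15 × (1−0.85) = 0.00320625
P(egret | x) = 0.0149625 / 0.138825 ≈ 0.108

0.108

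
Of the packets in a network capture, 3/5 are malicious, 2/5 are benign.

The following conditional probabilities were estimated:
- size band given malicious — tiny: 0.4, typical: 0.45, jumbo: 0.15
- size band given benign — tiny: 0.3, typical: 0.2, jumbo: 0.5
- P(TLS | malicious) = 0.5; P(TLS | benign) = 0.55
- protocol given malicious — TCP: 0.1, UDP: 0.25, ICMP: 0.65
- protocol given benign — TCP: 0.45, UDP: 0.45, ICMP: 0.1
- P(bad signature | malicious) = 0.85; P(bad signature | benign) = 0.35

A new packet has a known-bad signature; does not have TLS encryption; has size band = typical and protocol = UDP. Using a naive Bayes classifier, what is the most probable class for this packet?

malicious

malicious: 0.6 × 0.45 × (1−0.5) × 0.25 × 0.85 = 0.0286875
benign: 0.4 × 0.2 × (1−0.55) × 0.45 × 0.35 = 0.00567
Highest score → malicious.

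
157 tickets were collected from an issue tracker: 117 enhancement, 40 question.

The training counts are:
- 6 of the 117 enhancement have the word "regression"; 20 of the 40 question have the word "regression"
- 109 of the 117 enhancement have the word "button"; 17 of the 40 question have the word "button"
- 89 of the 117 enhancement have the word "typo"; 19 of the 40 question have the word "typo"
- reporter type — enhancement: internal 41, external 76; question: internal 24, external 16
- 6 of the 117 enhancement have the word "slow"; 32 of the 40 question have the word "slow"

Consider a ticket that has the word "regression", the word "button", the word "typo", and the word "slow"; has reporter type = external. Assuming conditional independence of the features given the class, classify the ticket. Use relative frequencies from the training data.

question

enhancement: (117/157) × (6/117) × (109/117) × (89/117) × (76/117) × (6/117) ≈ 0.000902172
question: (40/157) × (20/40) × (17/40) × (19/40) × (16/40) × (32/40) ≈ 0.0082293
Highest score → question.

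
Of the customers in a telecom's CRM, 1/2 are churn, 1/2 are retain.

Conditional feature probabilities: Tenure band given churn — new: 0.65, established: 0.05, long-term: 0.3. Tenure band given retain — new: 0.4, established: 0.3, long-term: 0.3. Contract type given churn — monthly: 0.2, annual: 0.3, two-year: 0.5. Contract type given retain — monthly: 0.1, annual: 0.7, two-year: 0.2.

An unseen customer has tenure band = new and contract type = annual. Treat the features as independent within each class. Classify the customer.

retain

churn: 0.5 × 0.65 × 0.3 = 0.0975
retain: 0.5 × 0.4 × 0.7 = 0.14
Highest score → retain.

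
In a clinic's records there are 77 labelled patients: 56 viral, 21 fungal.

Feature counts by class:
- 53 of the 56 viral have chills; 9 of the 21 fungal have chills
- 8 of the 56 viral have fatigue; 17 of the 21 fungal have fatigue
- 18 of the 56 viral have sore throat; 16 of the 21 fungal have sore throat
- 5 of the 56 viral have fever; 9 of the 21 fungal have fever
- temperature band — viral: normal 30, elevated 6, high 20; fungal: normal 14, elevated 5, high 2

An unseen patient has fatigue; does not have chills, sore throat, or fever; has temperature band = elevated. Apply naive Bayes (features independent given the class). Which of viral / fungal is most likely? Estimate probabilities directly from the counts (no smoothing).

fungal

viral: (56/77) × (3/56) × (8/56) × (38/56) × (51/56) × (6/56) ≈ 0.00036853
fungal: (21/77) × (12/21) × (17/21) × (5/21) × (12/21) × (5/21) ≈ 0.0040868
Highest score → fungal.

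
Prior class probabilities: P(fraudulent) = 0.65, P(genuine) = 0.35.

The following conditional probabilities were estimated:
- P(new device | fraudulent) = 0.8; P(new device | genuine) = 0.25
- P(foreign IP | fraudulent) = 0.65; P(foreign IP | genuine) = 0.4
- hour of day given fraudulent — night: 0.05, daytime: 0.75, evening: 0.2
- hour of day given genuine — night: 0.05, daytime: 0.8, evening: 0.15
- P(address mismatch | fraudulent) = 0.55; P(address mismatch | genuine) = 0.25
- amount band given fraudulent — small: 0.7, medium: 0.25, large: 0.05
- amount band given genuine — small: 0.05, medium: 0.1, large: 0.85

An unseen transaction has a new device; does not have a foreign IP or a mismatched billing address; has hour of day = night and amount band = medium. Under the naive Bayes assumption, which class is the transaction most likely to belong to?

fraudulent

fraudulent: 0.65 × 0.8 × (1−0.65) × 0.05 × (1−0.55) × 0.25 = 0.00102375
genuine: 0.35 × 0.25 × (1−0.4) × 0.05 × (1−0.25) × 0.1 = 0.000196875
Highest score → fraudulent.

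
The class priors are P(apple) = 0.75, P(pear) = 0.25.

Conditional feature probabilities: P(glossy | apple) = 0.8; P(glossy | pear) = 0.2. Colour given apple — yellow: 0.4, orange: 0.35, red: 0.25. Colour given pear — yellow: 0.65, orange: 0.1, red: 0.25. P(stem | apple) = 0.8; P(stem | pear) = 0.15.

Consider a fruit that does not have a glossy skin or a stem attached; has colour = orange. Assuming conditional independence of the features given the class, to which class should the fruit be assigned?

pear

apple: 0.75 × (1−0.8) × 0.35 × (1−0.8) = 0.0105
pear: 0.25 × (1−0.2) × 0.1 × (1−0.15) = 0.017
Highest score → pear.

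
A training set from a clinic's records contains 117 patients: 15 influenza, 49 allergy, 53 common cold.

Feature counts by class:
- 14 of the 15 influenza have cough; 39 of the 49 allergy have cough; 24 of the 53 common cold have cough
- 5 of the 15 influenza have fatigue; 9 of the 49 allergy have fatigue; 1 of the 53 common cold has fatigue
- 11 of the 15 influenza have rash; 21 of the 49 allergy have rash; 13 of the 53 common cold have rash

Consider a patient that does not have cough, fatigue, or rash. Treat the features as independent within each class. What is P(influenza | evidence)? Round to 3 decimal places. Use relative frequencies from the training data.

influenza: (15/117) × (1/15) × (10/15) × (4/15) ≈ 0.00151947
allergy: (49/117) × (10/49) × (40/49) × (28/49) ≈ 0.0398694
common cold: (53/117) × (29/53) × (52/53) × (40/53) ≈ 0.183537
P(influenza | x) = 0.00151947 / 0.22492587 ≈ 0.007

0.007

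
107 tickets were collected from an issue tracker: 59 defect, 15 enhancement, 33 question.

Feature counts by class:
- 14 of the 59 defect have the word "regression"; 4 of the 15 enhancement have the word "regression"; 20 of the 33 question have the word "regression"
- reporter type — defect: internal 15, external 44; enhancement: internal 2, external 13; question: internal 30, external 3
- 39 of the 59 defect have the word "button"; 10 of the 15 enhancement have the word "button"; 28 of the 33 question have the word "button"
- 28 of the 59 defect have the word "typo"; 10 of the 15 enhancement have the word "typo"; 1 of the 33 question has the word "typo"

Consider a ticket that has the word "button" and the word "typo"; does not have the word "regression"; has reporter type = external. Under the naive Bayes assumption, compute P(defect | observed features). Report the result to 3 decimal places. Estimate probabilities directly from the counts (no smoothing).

defect: (59/107) × (45/59) × (44/59) × (39/59) × (28/59) ≈ 0.0983893
enhancement: (15/107) × (11/15) × (13/15) × (10/15) × (10/15) ≈ 0.0395985
question: (33/107) × (13/33) × (3/33) × (28/33) × (1/33) ≈ 0.000283986
P(defect | x) = 0.0983893 / 0.138271786 ≈ 0.712

0.712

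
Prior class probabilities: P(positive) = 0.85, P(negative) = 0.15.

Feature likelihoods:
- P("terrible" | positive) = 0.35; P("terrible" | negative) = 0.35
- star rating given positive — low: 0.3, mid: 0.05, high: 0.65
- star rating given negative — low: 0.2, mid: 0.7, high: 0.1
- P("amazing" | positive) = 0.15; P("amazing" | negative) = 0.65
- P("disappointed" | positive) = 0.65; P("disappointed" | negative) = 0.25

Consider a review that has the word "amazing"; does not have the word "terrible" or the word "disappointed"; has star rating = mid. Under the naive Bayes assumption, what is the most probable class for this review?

positive: 0.85 × (1−0.35) × 0.05 × 0.15 × (1−0.65) = 0.0014503125
negative: 0.15 × (1−0.35) × 0.7 × 0.65 × (1−0.25) = 0.033271875
Highest score → negative.

negative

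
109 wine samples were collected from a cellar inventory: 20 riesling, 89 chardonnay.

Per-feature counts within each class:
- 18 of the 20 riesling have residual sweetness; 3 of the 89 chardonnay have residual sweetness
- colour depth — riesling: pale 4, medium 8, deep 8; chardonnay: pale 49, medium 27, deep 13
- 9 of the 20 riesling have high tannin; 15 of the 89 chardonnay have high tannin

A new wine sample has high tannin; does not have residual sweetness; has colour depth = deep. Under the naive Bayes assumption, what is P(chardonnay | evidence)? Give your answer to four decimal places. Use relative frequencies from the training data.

riesling: (20/109) × (2/20) × (8/20) × (9/20) ≈ 0.00330275
chardonnay: (89/109) × (86/89) × (13/89) × (15/89) ≈ 0.0194235
P(chardonnay | x) = 0.0194235 / 0.02272625 ≈ 0.8547

0.8547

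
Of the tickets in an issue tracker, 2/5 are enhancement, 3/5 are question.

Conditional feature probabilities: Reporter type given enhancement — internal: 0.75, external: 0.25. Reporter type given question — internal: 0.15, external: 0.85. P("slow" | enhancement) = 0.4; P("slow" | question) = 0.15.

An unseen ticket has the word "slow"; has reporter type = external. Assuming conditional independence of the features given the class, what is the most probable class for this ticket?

enhancement: 0.4 × 0.25 × 0.4 = 0.04
question: 0.6 × 0.85 × 0.15 = 0.0765
Highest score → question.

question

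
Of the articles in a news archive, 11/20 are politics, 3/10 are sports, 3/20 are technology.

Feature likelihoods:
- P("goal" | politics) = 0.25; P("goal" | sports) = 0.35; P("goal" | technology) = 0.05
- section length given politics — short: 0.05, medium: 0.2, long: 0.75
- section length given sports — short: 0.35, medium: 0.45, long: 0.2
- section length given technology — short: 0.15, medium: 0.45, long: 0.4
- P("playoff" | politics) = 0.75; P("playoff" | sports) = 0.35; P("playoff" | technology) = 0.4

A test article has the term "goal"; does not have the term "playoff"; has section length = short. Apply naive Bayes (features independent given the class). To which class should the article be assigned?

politics: 0.55 × 0.25 × 0.05 × (1−0.75) = 0.00171875
sports: 0.3 × 0.35 × 0.35 × (1−0.35) = 0.0238875
technology: 0.15 × 0.05 × 0.15 × (1−0.4) = 0.000675
Highest score → sports.

sports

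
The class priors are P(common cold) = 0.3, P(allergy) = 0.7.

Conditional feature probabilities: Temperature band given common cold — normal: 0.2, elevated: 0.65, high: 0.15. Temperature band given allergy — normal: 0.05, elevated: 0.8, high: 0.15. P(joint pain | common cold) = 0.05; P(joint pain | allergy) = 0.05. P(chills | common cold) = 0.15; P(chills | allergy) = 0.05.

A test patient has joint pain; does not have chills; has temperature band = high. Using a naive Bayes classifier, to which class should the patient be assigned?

allergy

common cold: 0.3 × 0.15 × 0.05 × (1−0.15) = 0.0019125
allergy: 0.7 × 0.15 × 0.05 × (1−0.05) = 0.0049875
Highest score → allergy.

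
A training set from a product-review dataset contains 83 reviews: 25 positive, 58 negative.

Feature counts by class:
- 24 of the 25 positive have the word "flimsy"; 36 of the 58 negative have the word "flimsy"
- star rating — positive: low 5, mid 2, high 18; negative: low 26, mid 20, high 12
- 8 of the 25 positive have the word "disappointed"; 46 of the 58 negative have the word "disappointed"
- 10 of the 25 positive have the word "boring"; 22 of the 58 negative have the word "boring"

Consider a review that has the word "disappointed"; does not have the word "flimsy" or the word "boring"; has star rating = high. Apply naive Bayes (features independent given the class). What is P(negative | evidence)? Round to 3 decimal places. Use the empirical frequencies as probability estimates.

positive: (25/83) × (1/25) × (18/25) × (8/25) × (15/25) ≈ 0.00166554
negative: (58/83) × (22/58) × (12/58) × (46/58) × (36/58) ≈ 0.0269962
P(negative | x) = 0.0269962 / 0.02866174 ≈ 0.942

0.942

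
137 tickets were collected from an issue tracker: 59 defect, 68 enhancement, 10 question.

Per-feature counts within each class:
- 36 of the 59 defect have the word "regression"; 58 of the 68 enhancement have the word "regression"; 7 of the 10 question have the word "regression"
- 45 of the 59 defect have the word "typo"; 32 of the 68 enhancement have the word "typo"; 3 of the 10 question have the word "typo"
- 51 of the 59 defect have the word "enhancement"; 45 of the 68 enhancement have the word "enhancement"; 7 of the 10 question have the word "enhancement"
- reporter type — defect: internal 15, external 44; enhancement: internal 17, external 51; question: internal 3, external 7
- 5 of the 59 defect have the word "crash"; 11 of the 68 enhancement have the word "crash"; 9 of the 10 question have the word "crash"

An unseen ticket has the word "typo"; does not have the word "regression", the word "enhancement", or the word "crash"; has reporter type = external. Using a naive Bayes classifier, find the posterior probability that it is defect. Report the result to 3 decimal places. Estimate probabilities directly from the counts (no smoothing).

defect: (59/137) × (23/59) × (45/59) × (8/59) × (44/59) × (54/59) ≈ 0.0118508
enhancement: (68/137) × (10/68) × (32/68) × (23/68) × (51/68) × (57/68) ≈ 0.0073041
question: (10/137) × (3/10) × (3/10) × (3/10) × (7/10) × (1/10) ≈ 0.000137956
P(defect | x) = 0.0118508 / 0.019292856 ≈ 0.614

0.614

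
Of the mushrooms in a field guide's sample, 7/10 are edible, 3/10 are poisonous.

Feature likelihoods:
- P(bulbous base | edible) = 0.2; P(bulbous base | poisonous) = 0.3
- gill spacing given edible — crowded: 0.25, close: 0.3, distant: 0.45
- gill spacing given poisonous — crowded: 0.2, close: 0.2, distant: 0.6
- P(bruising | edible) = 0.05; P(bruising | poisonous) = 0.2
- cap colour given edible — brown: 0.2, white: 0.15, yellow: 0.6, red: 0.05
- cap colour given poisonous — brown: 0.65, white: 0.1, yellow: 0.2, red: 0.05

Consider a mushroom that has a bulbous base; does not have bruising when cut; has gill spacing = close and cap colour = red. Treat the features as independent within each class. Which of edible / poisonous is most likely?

edible: 0.7 × 0.2 × 0.3 × (1−0.05) × 0.05 = 0.001995
poisonous: 0.3 × 0.3 × 0.2 × (1−0.2) × 0.05 = 0.00072
Highest score → edible.

edible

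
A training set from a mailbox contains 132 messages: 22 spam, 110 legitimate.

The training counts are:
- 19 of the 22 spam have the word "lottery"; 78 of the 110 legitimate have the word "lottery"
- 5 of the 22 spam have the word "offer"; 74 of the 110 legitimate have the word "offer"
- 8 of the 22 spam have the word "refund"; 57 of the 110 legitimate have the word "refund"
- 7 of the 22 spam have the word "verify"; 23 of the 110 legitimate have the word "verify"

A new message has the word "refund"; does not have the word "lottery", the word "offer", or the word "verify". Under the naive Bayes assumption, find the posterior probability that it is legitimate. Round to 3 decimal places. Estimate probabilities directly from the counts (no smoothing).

0.882

spam: (22/132) × (3/22) × (17/22) × (8/22) × (15/22) ≈ 0.00435421
legitimate: (110/132) × (32/110) × (36/110) × (57/110) × (87/110) ≈ 0.0325158
P(legitimate | x) = 0.0325158 / 0.03687001 ≈ 0.882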